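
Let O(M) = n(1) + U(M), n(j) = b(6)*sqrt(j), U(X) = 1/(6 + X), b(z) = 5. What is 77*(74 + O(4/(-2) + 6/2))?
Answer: 6094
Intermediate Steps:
n(j) = 5*sqrt(j)
O(M) = 5 + 1/(6 + M) (O(M) = 5*sqrt(1) + 1/(6 + M) = 5*1 + 1/(6 + M) = 5 + 1/(6 + M))
77*(74 + O(4/(-2) + 6/2)) = 77*(74 + (31 + 5*(4/(-2) + 6/2))/(6 + (4/(-2) + 6/2))) = 77*(74 + (31 + 5*(4*(-1/2) + 6*(1/2)))/(6 + (4*(-1/2) + 6*(1/2)))) = 77*(74 + (31 + 5*(-2 + 3))/(6 + (-2 + 3))) = 77*(74 + (31 + 5*1)/(6 + 1)) = 77*(74 + (31 + 5)/7) = 77*(74 + (1/7)*36) = 77*(74 + 36/7) = 77*(554/7) = 6094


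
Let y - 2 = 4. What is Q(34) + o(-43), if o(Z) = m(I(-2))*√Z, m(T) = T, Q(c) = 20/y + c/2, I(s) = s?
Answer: 61/3 - 2*I*√43 ≈ 20.333 - 13.115*I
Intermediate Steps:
y = 6 (y = 2 + 4 = 6)
Q(c) = 10/3 + c/2 (Q(c) = 20/6 + c/2 = 20*(⅙) + c*(½) = 10/3 + c/2)
o(Z) = -2*√Z
Q(34) + o(-43) = (10/3 + (½)*34) - 2*I*√43 = (10/3 + 17) - 2*I*√43 = 61/3 - 2*I*√43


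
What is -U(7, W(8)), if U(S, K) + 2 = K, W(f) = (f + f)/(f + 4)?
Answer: ⅔ ≈ 0.66667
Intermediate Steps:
W(f) = 2*f/(4 + f) (W(f) = (2*f)/(4 + f) = 2*f/(4 + f))
U(S, K) = -2 + K
-U(7, W(8)) = -(-2 + 2*8/(4 + 8)) = -(-2 + 2*8/12) = -(-2 + 2*8*(1/12)) = -(-2 + 4/3) = -1*(-⅔) = ⅔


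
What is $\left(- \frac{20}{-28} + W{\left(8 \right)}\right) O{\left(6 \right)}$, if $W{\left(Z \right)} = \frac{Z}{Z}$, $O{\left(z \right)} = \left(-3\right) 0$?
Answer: $0$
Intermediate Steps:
$O{\left(z \right)} = 0$
$W{\left(Z \right)} = 1$
$\left(- \frac{20}{-28} + W{\left(8 \right)}\right) O{\left(6 \right)} = \left(- \frac{20}{-28} + 1\right) 0 = \left(\left(-20\right) \left(- \frac{1}{28}\right) + 1\right) 0 = \left(\frac{5}{7} + 1\right) 0 = \frac{12}{7} \cdot 0 = 0$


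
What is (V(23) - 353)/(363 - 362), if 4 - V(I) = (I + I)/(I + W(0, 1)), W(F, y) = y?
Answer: -4211/12 ≈ -350.92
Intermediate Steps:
V(I) = 4 - 2*I/(1 + I) (V(I) = 4 - (I + I)/(I + 1) = 4 - 2*I/(1 + I))
(V(23) - 353)/(363 - 362) = (2*(2 + 23)/(1 + 23) - 353)/(363 - 362) = (2*25/24 - 353)/1 = (2*(1/24)*25 - 353)*1 = (25/12 - 353)*1 = -4211/12*1 = -4211/12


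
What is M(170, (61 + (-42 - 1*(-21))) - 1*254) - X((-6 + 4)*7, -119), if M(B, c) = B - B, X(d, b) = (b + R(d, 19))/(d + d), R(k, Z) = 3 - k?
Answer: -51/14 ≈ -3.6429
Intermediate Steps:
X(d, b) = (3 + b - d)/(2*d) (X(d, b) = (b + (3 - d))/(d + d) = (3 + b - d)/((2*d)) = (3 + b - d)*(1/(2*d)) = (3 + b - d)/(2*d))
M(B, c) = 0
M(170, (61 + (-42 - 1*(-21))) - 1*254) - X((-6 + 4)*7, -119) = 0 - (3 - 119 - (-6 + 4)*7)/(2*((-6 + 4)*7)) = 0 - (3 - 119 - (-2)*7)/(2*((-2*7))) = 0 - (3 - 119 - 1*(-14))/(2*(-14)) = 0 - (-1)*(3 - 119 + 14)/(2*14) = 0 - (-1)*(-102)/(2*14) = 0 - 1*51/14 = 0 - 51/14 = -51/14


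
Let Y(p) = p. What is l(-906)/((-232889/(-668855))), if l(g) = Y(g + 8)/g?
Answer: 300315895/105498717 ≈ 2.8466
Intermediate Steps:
l(g) = (8 + g)/g (l(g) = (g + 8)/g = (8 + g)/g)
l(-906)/((-232889/(-668855))) = ((8 - 906)/(-906))/((-232889/(-668855))) = (-1/906*(-898))/((-232889*(-1/668855))) = 449/(453*(232889/668855)) = (449/453)*(668855/232889) = 300315895/105498717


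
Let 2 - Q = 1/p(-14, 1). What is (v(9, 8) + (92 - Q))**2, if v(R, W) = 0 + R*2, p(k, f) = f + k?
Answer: 1968409/169 ≈ 11647.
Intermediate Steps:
Q = 27/13 (Q = 2 - 1/(1 - 14) = 2 - 1/(-13) = 2 - 1*(-1/13) = 2 + 1/13 = 27/13 ≈ 2.0769)
v(R, W) = 2*R (v(R, W) = 0 + 2*R = 2*R)
(v(9, 8) + (92 - Q))**2 = (2*9 + (92 - 1*27/13))**2 = (18 + (92 - 27/13))**2 = (18 + 1169/13)**2 = (1403/13)**2 = 1968409/169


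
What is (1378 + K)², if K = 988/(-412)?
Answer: 20075205969/10609 ≈ 1.8923e+6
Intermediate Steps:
K = -247/103 (K = 988*(-1/412) = -247/103 ≈ -2.3981)
(1378 + K)² = (1378 - 247/103)² = (141687/103)² = 20075205969/10609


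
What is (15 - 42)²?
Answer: 729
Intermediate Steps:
(15 - 42)² = (-27)² = 729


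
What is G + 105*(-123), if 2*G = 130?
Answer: -12850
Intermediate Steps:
G = 65 (G = (½)*130 = 65)
G + 105*(-123) = 65 + 105*(-123) = 65 - 12915 = -12850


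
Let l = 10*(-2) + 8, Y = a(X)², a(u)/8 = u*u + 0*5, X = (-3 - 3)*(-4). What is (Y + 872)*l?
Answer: -254814432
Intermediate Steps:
X = 24 (X = -6*(-4) = 24)
a(u) = 8*u² (a(u) = 8*(u*u + 0*5) = 8*(u² + 0) = 8*u²)
Y = 21233664 (Y = (8*24²)² = (8*576)² = 4608² = 21233664)
l = -12 (l = -20 + 8 = -12)
(Y + 872)*l = (21233664 + 872)*(-12) = 21234536*(-12) = -254814432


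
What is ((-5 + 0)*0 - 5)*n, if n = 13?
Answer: -65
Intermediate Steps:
((-5 + 0)*0 - 5)*n = ((-5 + 0)*0 - 5)*13 = (-5*0 - 5)*13 = (0 - 5)*13 = -5*13 = -65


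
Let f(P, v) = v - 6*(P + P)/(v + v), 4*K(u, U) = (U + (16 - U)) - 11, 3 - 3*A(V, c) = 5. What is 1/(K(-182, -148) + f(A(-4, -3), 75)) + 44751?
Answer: 1024395441/22891 ≈ 44751.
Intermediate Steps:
A(V, c) = -2/3 (A(V, c) = 1 - 1/3*5 = 1 - 5/3 = -2/3)
K(u, U) = 5/4 (K(u, U) = ((U + (16 - U)) - 11)/4 = (16 - 11)/4 = (1/4)*5 = 5/4)
f(P, v) = v - 6*P/v (f(P, v) = v - 6*2*P/(2*v) = v - 6*2*P*1/(2*v) = v - 6*P/v)
1/(K(-182, -148) + f(A(-4, -3), 75)) + 44751 = 1/(5/4 + (75 - 6*(-2/3)/75)) + 44751 = 1/(5/4 + (75 - 6*(-2/3)*1/75)) + 44751 = 1/(5/4 + (75 + 4/75)) + 44751 = 1/(5/4 + 5629/75) + 44751 = 1/(22891/300) + 44751 = 300/22891 + 44751 = 1024395441/22891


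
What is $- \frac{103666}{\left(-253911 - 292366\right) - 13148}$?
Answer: $\frac{103666}{559425} \approx 0.18531$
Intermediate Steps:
$- \frac{103666}{\left(-253911 - 292366\right) - 13148} = - \frac{103666}{-546277 - 13148} = - \frac{103666}{-559425} = \left(-103666\right) \left(- \frac{1}{559425}\right) = \frac{103666}{559425}$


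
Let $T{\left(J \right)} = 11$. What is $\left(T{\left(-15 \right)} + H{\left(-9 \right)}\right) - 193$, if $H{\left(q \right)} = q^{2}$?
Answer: $-101$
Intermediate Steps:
$\left(T{\left(-15 \right)} + H{\left(-9 \right)}\right) - 193 = \left(11 + \left(-9\right)^{2}\right) - 193 = \left(11 + 81\right) - 193 = 92 - 193 = -101$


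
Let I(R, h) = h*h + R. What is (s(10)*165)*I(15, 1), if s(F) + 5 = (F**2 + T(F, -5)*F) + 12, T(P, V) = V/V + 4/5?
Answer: 330000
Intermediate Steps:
I(R, h) = R + h**2 (I(R, h) = h**2 + R = R + h**2)
T(P, V) = 9/5 (T(P, V) = 1 + 4*(1/5) = 1 + 4/5 = 9/5)
s(F) = 7 + F**2 + 9*F/5 (s(F) = -5 + ((F**2 + 9*F/5) + 12) = -5 + (12 + F**2 + 9*F/5) = 7 + F**2 + 9*F/5)
(s(10)*165)*I(15, 1) = ((7 + 10**2 + (9/5)*10)*165)*(15 + 1**2) = ((7 + 100 + 18)*165)*(15 + 1) = (125*165)*16 = 20625*16 = 330000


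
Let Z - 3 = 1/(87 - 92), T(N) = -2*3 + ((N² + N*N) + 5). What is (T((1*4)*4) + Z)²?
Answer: 6599761/25 ≈ 2.6399e+5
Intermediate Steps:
T(N) = -1 + 2*N² (T(N) = -6 + ((N² + N²) + 5) = -6 + (2*N² + 5) = -6 + (5 + 2*N²) = -1 + 2*N²)
Z = 14/5 (Z = 3 + 1/(87 - 92) = 3 + 1/(-5) = 3 - ⅕ = 14/5 ≈ 2.8000)
(T((1*4)*4) + Z)² = ((-1 + 2*((1*4)*4)²) + 14/5)² = ((-1 + 2*(4*4)²) + 14/5)² = ((-1 + 2*16²) + 14/5)² = ((-1 + 2*256) + 14/5)² = ((-1 + 512) + 14/5)² = (511 + 14/5)² = (2569/5)² = 6599761/25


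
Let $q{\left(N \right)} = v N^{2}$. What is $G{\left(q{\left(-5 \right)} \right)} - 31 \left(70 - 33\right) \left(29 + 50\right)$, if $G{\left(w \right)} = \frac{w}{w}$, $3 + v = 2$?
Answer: $-90612$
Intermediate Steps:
$v = -1$ ($v = -3 + 2 = -1$)
$q{\left(N \right)} = - N^{2}$
$G{\left(w \right)} = 1$
$G{\left(q{\left(-5 \right)} \right)} - 31 \left(70 - 33\right) \left(29 + 50\right) = 1 - 31 \left(70 - 33\right) \left(29 + 50\right) = 1 - 31 \cdot 37 \cdot 79 = 1 - 90613 = -90612$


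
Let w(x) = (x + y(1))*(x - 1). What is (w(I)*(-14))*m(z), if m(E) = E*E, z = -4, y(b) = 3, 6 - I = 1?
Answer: -7168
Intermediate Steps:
I = 5 (I = 6 - 1*1 = 6 - 1 = 5)
m(E) = E**2
w(x) = (-1 + x)*(3 + x) (w(x) = (x + 3)*(x - 1) = (3 + x)*(-1 + x) = (-1 + x)*(3 + x))
(w(I)*(-14))*m(z) = ((-3 + 5**2 + 2*5)*(-14))*(-4)**2 = ((-3 + 25 + 10)*(-14))*16 = (32*(-14))*16 = -448*16 = -7168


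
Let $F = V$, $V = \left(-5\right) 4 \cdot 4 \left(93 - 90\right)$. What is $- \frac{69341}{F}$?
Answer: $\frac{69341}{240} \approx 288.92$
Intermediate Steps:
$V = -240$ ($V = \left(-20\right) 4 \cdot 3 = \left(-80\right) 3 = -240$)
$F = -240$
$- \frac{69341}{F} = - \frac{69341}{-240} = \left(-69341\right) \left(- \frac{1}{240}\right) = \frac{69341}{240}$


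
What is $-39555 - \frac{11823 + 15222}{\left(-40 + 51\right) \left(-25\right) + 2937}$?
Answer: $- \frac{105322455}{2662} \approx -39565.0$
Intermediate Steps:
$-39555 - \frac{11823 + 15222}{\left(-40 + 51\right) \left(-25\right) + 2937} = -39555 - \frac{27045}{11 \left(-25\right) + 2937} = -39555 - \frac{27045}{-275 + 2937} = -39555 - \frac{27045}{2662} = - \frac{105322455}{2662}$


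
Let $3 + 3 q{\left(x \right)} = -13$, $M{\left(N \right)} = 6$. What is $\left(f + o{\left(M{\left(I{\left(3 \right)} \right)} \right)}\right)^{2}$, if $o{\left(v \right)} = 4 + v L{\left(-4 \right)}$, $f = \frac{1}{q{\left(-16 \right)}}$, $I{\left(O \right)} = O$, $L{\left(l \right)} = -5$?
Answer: $\frac{175561}{256} \approx 685.79$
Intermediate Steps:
$q{\left(x \right)} = - \frac{16}{3}$ ($q{\left(x \right)} = -1 + \frac{1}{3} \left(-13\right) = -1 - \frac{13}{3} = - \frac{16}{3}$)
$f = - \frac{3}{16}$ ($f = \frac{1}{- \frac{16}{3}} = - \frac{3}{16} \approx -0.1875$)
$o{\left(v \right)} = 4 - 5 v$ ($o{\left(v \right)} = 4 + v \left(-5\right) = 4 - 5 v$)
$\left(f + o{\left(M{\left(I{\left(3 \right)} \right)} \right)}\right)^{2} = \left(- \frac{3}{16} + \left(4 - 30\right)\right)^{2} = \left(- \frac{3}{16} - 26\right)^{2} = \left(- \frac{419}{16}\right)^{2} = \frac{175561}{256}$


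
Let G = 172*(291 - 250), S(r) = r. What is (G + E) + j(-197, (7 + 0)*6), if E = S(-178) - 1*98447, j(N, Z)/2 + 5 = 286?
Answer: -91011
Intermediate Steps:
j(N, Z) = 562 (j(N, Z) = -10 + 2*286 = -10 + 572 = 562)
G = 7052 (G = 172*41 = 7052)
E = -98625 (E = -178 - 1*98447 = -178 - 98447 = -98625)
(G + E) + j(-197, (7 + 0)*6) = (7052 - 98625) + 562 = -91573 + 562 = -91011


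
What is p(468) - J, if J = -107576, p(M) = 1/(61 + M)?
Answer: 56907705/529 ≈ 1.0758e+5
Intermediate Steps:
p(468) - J = 1/(61 + 468) - 1*(-107576) = 1/529 + 107576 = 56907705/529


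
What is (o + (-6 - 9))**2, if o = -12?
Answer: 729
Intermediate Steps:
(o + (-6 - 9))**2 = (-12 + (-6 - 9))**2 = (-12 - 15)**2 = (-27)**2 = 729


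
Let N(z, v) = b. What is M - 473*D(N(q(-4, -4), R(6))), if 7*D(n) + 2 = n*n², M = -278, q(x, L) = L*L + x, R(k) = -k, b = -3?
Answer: 11771/7 ≈ 1681.6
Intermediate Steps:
q(x, L) = x + L² (q(x, L) = L² + x = x + L²)
N(z, v) = -3
D(n) = -2/7 + n³/7 (D(n) = -2/7 + (n*n²)/7 = -2/7 + n³/7)
M - 473*D(N(q(-4, -4), R(6))) = -278 - 473*(-2/7 + (⅐)*(-3)³) = -278 - 473*(-2/7 + (⅐)*(-27)) = -278 - 473*(-2/7 - 27/7) = -278 - 473*(-29/7) = -278 + 13717/7 = 11771/7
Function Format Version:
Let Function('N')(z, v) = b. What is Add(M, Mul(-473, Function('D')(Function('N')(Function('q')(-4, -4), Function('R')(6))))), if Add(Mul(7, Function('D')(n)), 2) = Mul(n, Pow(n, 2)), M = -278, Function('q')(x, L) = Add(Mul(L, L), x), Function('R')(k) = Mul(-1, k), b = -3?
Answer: Rational(11771, 7) ≈ 1681.6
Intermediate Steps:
Function('q')(x, L) = Add(x, Pow(L, 2)) (Function('q')(x, L) = Add(Pow(L, 2), x) = Add(x, Pow(L, 2)))
Function('N')(z, v) = -3
Function('D')(n) = Add(Rational(-2, 7), Mul(Rational(1, 7), Pow(n, 3))) (Function('D')(n) = Add(Rational(-2, 7), Mul(Rational(1, 7), Mul(n, Pow(n, 2)))) = Add(Rational(-2, 7), Mul(Rational(1, 7), Pow(n, 3))))
Add(M, Mul(-473, Function('D')(Function('N')(Function('q')(-4, -4), Function('R')(6))))) = Add(-278, Mul(-473, Add(Rational(-2, 7), Mul(Rational(1, 7), Pow(-3, 3))))) = Add(-278, Mul(-473, Add(Rational(-2, 7), Mul(Rational(1, 7), -27)))) = Add(-278, Mul(-473, Add(Rational(-2, 7), Rational(-27, 7)))) = Add(-278, Mul(-473, Rational(-29, 7))) = Add(-278, Rational(13717, 7)) = Rational(11771, 7)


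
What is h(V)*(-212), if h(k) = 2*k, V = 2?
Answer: -848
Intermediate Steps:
h(V)*(-212) = (2*2)*(-212) = 4*(-212) = -848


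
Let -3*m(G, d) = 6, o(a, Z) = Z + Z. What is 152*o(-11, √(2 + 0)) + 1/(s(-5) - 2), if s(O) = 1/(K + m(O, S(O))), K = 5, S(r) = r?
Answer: -⅗ + 304*√2 ≈ 429.32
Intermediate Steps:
o(a, Z) = 2*Z
m(G, d) = -2 (m(G, d) = -⅓*6 = -2)
s(O) = ⅓ (s(O) = 1/(5 - 2) = 1/3 = ⅓)
152*o(-11, √(2 + 0)) + 1/(s(-5) - 2) = 152*(2*√(2 + 0)) + 1/(⅓ - 2) = 152*(2*√2) + 1/(-5/3) = 304*√2 - ⅗ = -⅗ + 304*√2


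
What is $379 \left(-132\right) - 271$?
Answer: $-50299$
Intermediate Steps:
$379 \left(-132\right) - 271 = -50028 - 271 = -50299$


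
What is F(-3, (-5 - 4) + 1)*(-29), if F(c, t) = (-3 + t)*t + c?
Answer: -2465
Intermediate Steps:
F(c, t) = c + t*(-3 + t) (F(c, t) = t*(-3 + t) + c = c + t*(-3 + t))
F(-3, (-5 - 4) + 1)*(-29) = (-3 + ((-5 - 4) + 1)**2 - 3*((-5 - 4) + 1))*(-29) = (-3 + (-9 + 1)**2 - 3*(-9 + 1))*(-29) = (-3 + (-8)**2 - 3*(-8))*(-29) = (-3 + 64 + 24)*(-29) = 85*(-29) = -2465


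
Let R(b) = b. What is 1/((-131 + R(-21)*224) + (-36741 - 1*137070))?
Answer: -1/178646 ≈ -5.5977e-6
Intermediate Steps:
1/((-131 + R(-21)*224) + (-36741 - 1*137070)) = 1/((-131 - 21*224) + (-36741 - 1*137070)) = 1/((-131 - 4704) + (-36741 - 137070)) = 1/(-4835 - 173811) = 1/(-178646) = -1/178646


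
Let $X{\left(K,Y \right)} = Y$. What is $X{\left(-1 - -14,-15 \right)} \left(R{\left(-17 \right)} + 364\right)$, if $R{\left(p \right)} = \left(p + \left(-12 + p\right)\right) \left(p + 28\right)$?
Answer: $2130$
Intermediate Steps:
$R{\left(p \right)} = \left(-12 + 2 p\right) \left(28 + p\right)$
$X{\left(-1 - -14,-15 \right)} \left(R{\left(-17 \right)} + 364\right) = - 15 \left(\left(-336 + 2 \left(-17\right)^{2} + 44 \left(-17\right)\right) + 364\right) = - 15 \left(\left(-336 + 2 \cdot 289 - 748\right) + 364\right) = - 15 \left(\left(-336 + 578 - 748\right) + 364\right) = - 15 \left(-506 + 364\right) = \left(-15\right) \left(-142\right) = 2130$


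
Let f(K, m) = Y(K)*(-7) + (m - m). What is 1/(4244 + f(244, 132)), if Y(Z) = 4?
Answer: 1/4216 ≈ 0.00023719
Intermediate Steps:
f(K, m) = -28 (f(K, m) = 4*(-7) + (m - m) = -28 + 0 = -28)
1/(4244 + f(244, 132)) = 1/(4244 - 28) = 1/4216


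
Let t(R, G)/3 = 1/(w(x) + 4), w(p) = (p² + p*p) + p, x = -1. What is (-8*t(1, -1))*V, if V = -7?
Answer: 168/5 ≈ 33.600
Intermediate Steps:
w(p) = p + 2*p² (w(p) = (p² + p²) + p = 2*p² + p = p + 2*p²)
t(R, G) = ⅗ (t(R, G) = 3/(-(1 + 2*(-1)) + 4) = 3/(-(1 - 2) + 4) = 3/(-1*(-1) + 4) = 3/(1 + 4) = 3/5 = 3*(⅕) = ⅗)
(-8*t(1, -1))*V = -8*⅗*(-7) = -24/5*(-7) = 168/5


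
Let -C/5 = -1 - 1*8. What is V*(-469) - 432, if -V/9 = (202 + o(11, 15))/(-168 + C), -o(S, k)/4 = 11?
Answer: -240018/41 ≈ -5854.1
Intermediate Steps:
C = 45 (C = -5*(-1 - 1*8) = -5*(-1 - 8) = -5*(-9) = 45)
o(S, k) = -44 (o(S, k) = -4*11 = -44)
V = 474/41 (V = -9*(202 - 44)/(-168 + 45) = -1422/(-123) = -1422*(-1)/123 = -9*(-158/123) = 474/41 ≈ 11.561)
V*(-469) - 432 = (474/41)*(-469) - 432 = -222306/41 - 432 = -240018/41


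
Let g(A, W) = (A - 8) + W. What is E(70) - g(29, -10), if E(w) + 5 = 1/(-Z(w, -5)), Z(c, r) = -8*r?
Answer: -641/40 ≈ -16.025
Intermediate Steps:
g(A, W) = -8 + A + W (g(A, W) = (-8 + A) + W = -8 + A + W)
E(w) = -201/40 (E(w) = -5 + 1/(-(-8)*(-5)) = -5 + 1/(-1*40) = -5 + 1/(-40) = -5 - 1/40 = -201/40)
E(70) - g(29, -10) = -201/40 - (-8 + 29 - 10) = -201/40 - 1*11 = -201/40 - 11 = -641/40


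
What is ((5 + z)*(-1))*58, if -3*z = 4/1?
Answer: -638/3 ≈ -212.67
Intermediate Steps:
z = -4/3 (z = -4/(3*1) = -4/3 ≈ -1.3333)
((5 + z)*(-1))*58 = ((5 - 4/3)*(-1))*58 = ((11/3)*(-1))*58 = -11/3*58 = -638/3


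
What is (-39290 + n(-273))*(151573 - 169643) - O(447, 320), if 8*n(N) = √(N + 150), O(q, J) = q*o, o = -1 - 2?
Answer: 709971641 - 9035*I*√123/4 ≈ 7.0997e+8 - 25051.0*I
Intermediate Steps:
o = -3
O(q, J) = -3*q (O(q, J) = q*(-3) = -3*q)
n(N) = √(150 + N)/8 (n(N) = √(N + 150)/8 = √(150 + N)/8)
(-39290 + n(-273))*(151573 - 169643) - O(447, 320) = (-39290 + √(150 - 273)/8)*(151573 - 169643) - (-3)*447 = (-39290 + √(-123)/8)*(-18070) - 1*(-1341) = (-39290 + (I*√123)/8)*(-18070) + 1341 = (-39290 + I*√123/8)*(-18070) + 1341 = (709970300 - 9035*I*√123/4) + 1341 = 709971641 - 9035*I*√123/4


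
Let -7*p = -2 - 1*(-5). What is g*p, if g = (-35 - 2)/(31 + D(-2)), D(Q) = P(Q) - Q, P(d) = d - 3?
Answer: 111/196 ≈ 0.56633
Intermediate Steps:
P(d) = -3 + d
p = -3/7 (p = -(-2 - 1*(-5))/7 = -(-2 + 5)/7 = -1/7*3 = -3/7 ≈ -0.42857)
D(Q) = -3 (D(Q) = (-3 + Q) - Q = -3)
g = -37/28 (g = (-35 - 2)/(31 - 3) = -37/28 ≈ -1.3214)
g*p = -37/28*(-3/7) = 111/196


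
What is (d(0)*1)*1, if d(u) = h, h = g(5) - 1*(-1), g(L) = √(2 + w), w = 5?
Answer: 1 + √7 ≈ 3.6458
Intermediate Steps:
g(L) = √7 (g(L) = √(2 + 5) = √7)
h = 1 + √7 (h = √7 - 1*(-1) = √7 + 1 = 1 + √7 ≈ 3.6458)
d(u) = 1 + √7
(d(0)*1)*1 = ((1 + √7)*1)*1 = (1 + √7)*1 = 1 + √7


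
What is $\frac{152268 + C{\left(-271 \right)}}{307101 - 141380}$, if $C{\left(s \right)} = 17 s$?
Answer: $\frac{147661}{165721} \approx 0.89102$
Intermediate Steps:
$\frac{152268 + C{\left(-271 \right)}}{307101 - 141380} = \frac{152268 + 17 \left(-271\right)}{307101 - 141380} = \frac{152268 - 4607}{165721} = 147661 \cdot \frac{1}{165721} = \frac{147661}{165721}$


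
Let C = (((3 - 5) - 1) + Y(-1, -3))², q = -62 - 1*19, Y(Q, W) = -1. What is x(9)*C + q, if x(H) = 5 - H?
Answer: -145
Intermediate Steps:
q = -81 (q = -62 - 19 = -81)
C = 16 (C = (((3 - 5) - 1) - 1)² = ((-2 - 1) - 1)² = (-3 - 1)² = (-4)² = 16)
x(9)*C + q = (5 - 1*9)*16 - 81 = (5 - 9)*16 - 81 = -4*16 - 81 = -64 - 81 = -145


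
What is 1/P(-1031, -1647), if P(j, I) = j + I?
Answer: -1/2678 ≈ -0.00037341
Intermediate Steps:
P(j, I) = I + j
1/P(-1031, -1647) = 1/(-1647 - 1031) = 1/(-2678) = -1/2678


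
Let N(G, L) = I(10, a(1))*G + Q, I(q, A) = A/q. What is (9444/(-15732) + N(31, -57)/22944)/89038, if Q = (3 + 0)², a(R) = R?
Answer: -60136883/8927420000640 ≈ -6.7362e-6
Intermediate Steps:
Q = 9 (Q = 3² = 9)
N(G, L) = 9 + G/10 (N(G, L) = (1/10)*G + 9 = (1*(⅒))*G + 9 = G/10 + 9 = 9 + G/10)
(9444/(-15732) + N(31, -57)/22944)/89038 = (9444/(-15732) + (9 + (⅒)*31)/22944)/89038 = (9444*(-1/15732) + (9 + 31/10)*(1/22944))*(1/89038) = (-787/1311 + (121/10)*(1/22944))*(1/89038) = (-787/1311 + 121/229440)*(1/89038) = -60136883/100265280*1/89038 = -60136883/8927420000640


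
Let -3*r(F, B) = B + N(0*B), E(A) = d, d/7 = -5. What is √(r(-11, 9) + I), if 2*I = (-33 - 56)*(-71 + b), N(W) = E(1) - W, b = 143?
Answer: I*√28758/3 ≈ 56.527*I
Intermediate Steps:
d = -35 (d = 7*(-5) = -35)
E(A) = -35
N(W) = -35 - W
r(F, B) = 35/3 - B/3 (r(F, B) = -(B + (-35 - 0*B))/3 = -(B + (-35 - 1*0))/3 = -(B + (-35 + 0))/3 = -(B - 35)/3 = -(-35 + B)/3 = 35/3 - B/3)
I = -3204 (I = ((-33 - 56)*(-71 + 143))/2 = (-89*72)/2 = (½)*(-6408) = -3204)
√(r(-11, 9) + I) = √((35/3 - ⅓*9) - 3204) = √((35/3 - 3) - 3204) = √(26/3 - 3204) = √(-9586/3) = I*√28758/3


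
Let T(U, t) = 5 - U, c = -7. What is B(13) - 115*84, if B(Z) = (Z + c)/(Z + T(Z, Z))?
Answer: -48294/5 ≈ -9658.8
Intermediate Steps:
B(Z) = -7/5 + Z/5 (B(Z) = (Z - 7)/(Z + (5 - Z)) = (-7 + Z)/5 = (-7 + Z)*(⅕) = -7/5 + Z/5)
B(13) - 115*84 = (-7/5 + (⅕)*13) - 115*84 = (-7/5 + 13/5) - 9660 = 6/5 - 9660 = -48294/5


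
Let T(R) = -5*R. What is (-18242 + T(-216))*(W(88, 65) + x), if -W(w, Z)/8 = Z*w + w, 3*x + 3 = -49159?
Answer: 3235963748/3 ≈ 1.0787e+9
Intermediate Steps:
x = -49162/3 (x = -1 + (⅓)*(-49159) = -1 - 49159/3 = -49162/3 ≈ -16387.)
W(w, Z) = -8*w - 8*Z*w (W(w, Z) = -8*(Z*w + w) = -8*(w + Z*w) = -8*w - 8*Z*w)
(-18242 + T(-216))*(W(88, 65) + x) = (-18242 - 5*(-216))*(-8*88*(1 + 65) - 49162/3) = (-18242 + 1080)*(-8*88*66 - 49162/3) = -17162*(-46464 - 49162/3) = -17162*(-188554/3) = 3235963748/3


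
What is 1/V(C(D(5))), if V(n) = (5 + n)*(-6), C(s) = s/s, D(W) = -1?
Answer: -1/36 ≈ -0.027778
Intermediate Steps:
C(s) = 1
V(n) = -30 - 6*n
1/V(C(D(5))) = 1/(-30 - 6*1) = 1/(-30 - 6) = 1/(-36) = -1/36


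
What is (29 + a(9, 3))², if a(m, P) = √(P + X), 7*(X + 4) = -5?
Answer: 5875/7 + 116*I*√21/7 ≈ 839.29 + 75.94*I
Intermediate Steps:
X = -33/7 (X = -4 + (⅐)*(-5) = -4 - 5/7 = -33/7 ≈ -4.7143)
a(m, P) = √(-33/7 + P) (a(m, P) = √(P - 33/7) = √(-33/7 + P))
(29 + a(9, 3))² = (29 + √(-231 + 49*3)/7)² = (29 + √(-231 + 147)/7)² = (29 + √(-84)/7)² = (29 + (2*I*√21)/7)² = (29 + 2*I*√21/7)²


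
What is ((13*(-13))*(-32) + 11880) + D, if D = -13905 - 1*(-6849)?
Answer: 10232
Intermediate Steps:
D = -7056 (D = -13905 + 6849 = -7056)
((13*(-13))*(-32) + 11880) + D = ((13*(-13))*(-32) + 11880) - 7056 = (-169*(-32) + 11880) - 7056 = (5408 + 11880) - 7056 = 17288 - 7056 = 10232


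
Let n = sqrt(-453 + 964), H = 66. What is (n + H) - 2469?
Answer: -2403 + sqrt(511) ≈ -2380.4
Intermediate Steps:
n = sqrt(511) ≈ 22.605
(n + H) - 2469 = (sqrt(511) + 66) - 2469 = (66 + sqrt(511)) - 2469 = -2403 + sqrt(511)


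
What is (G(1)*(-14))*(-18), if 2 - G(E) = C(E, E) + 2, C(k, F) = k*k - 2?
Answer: 252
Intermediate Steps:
C(k, F) = -2 + k² (C(k, F) = k² - 2 = -2 + k²)
G(E) = 2 - E² (G(E) = 2 - ((-2 + E²) + 2) = 2 - E²)
(G(1)*(-14))*(-18) = ((2 - 1*1²)*(-14))*(-18) = ((2 - 1*1)*(-14))*(-18) = ((2 - 1)*(-14))*(-18) = (1*(-14))*(-18) = -14*(-18) = 252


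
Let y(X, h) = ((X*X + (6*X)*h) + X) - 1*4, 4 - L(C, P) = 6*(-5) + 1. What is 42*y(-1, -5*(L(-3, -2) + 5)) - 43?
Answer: 47669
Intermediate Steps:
L(C, P) = 33 (L(C, P) = 4 - (6*(-5) + 1) = 4 - (-30 + 1) = 4 - 1*(-29) = 4 + 29 = 33)
y(X, h) = -4 + X + X**2 + 6*X*h (y(X, h) = ((X**2 + 6*X*h) + X) - 4 = (X + X**2 + 6*X*h) - 4 = -4 + X + X**2 + 6*X*h)
42*y(-1, -5*(L(-3, -2) + 5)) - 43 = 42*(-4 - 1 + (-1)**2 + 6*(-1)*(-5*(33 + 5))) - 43 = 42*(-4 - 1 + 1 + 6*(-1)*(-5*38)) - 43 = 42*(-4 - 1 + 1 + 6*(-1)*(-190)) - 43 = 42*(-4 - 1 + 1 + 1140) - 43 = 42*1136 - 43 = 47712 - 43 = 47669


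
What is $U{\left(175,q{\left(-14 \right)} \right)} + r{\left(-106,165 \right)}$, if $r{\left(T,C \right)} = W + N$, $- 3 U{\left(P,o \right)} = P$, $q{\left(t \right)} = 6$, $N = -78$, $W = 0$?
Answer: $- \frac{409}{3} \approx -136.33$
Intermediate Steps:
$U{\left(P,o \right)} = - \frac{P}{3}$
$r{\left(T,C \right)} = -78$ ($r{\left(T,C \right)} = 0 - 78 = -78$)
$U{\left(175,q{\left(-14 \right)} \right)} + r{\left(-106,165 \right)} = \left(- \frac{1}{3}\right) 175 - 78 = - \frac{175}{3} - 78 = - \frac{409}{3}$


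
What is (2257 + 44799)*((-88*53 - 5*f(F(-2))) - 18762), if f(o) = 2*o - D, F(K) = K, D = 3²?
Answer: -1099275216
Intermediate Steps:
D = 9
f(o) = -9 + 2*o (f(o) = 2*o - 1*9 = 2*o - 9 = -9 + 2*o)
(2257 + 44799)*((-88*53 - 5*f(F(-2))) - 18762) = (2257 + 44799)*((-88*53 - 5*(-9 + 2*(-2))) - 18762) = 47056*((-4664 - 5*(-9 - 4)) - 18762) = 47056*((-4664 - 5*(-13)) - 18762) = 47056*((-4664 + 65) - 18762) = 47056*(-4599 - 18762) = 47056*(-23361) = -1099275216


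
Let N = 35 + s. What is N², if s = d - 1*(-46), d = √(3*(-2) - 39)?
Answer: 6516 + 486*I*√5 ≈ 6516.0 + 1086.7*I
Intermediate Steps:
d = 3*I*√5 (d = √(-6 - 39) = √(-45) = 3*I*√5 ≈ 6.7082*I)
s = 46 + 3*I*√5 (s = 3*I*√5 - 1*(-46) = 3*I*√5 + 46 = 46 + 3*I*√5 ≈ 46.0 + 6.7082*I)
N = 81 + 3*I*√5 (N = 35 + (46 + 3*I*√5) = 81 + 3*I*√5 ≈ 81.0 + 6.7082*I)
N² = (81 + 3*I*√5)²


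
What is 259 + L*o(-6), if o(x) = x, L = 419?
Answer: -2255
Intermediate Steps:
259 + L*o(-6) = 259 + 419*(-6) = 259 - 2514 = -2255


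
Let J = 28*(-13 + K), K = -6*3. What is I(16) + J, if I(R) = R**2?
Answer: -612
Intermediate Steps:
K = -18
J = -868 (J = 28*(-13 - 18) = 28*(-31) = -868)
I(16) + J = 16**2 - 868 = 256 - 868 = -612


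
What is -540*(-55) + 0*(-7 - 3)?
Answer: 29700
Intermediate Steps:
-540*(-55) + 0*(-7 - 3) = -108*(-275) + 0*(-10) = 29700 + 0 = 29700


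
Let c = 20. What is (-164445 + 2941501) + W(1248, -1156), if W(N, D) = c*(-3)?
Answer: 2776996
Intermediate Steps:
W(N, D) = -60 (W(N, D) = 20*(-3) = -60)
(-164445 + 2941501) + W(1248, -1156) = (-164445 + 2941501) - 60 = 2777056 - 60 = 2776996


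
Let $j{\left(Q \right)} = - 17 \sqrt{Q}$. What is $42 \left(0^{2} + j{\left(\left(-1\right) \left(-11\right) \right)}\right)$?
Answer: $- 714 \sqrt{11} \approx -2368.1$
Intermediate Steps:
$42 \left(0^{2} + j{\left(\left(-1\right) \left(-11\right) \right)}\right) = 42 \left(0^{2} - 17 \sqrt{\left(-1\right) \left(-11\right)}\right) = 42 \left(0 - 17 \sqrt{11}\right) = 42 \left(- 17 \sqrt{11}\right) = - 714 \sqrt{11}$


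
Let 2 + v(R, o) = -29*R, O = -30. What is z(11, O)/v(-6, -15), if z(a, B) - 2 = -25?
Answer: -23/172 ≈ -0.13372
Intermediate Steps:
z(a, B) = -23 (z(a, B) = 2 - 25 = -23)
v(R, o) = -2 - 29*R
z(11, O)/v(-6, -15) = -23/(-2 - 29*(-6)) = -23/(-2 + 174) = -23/172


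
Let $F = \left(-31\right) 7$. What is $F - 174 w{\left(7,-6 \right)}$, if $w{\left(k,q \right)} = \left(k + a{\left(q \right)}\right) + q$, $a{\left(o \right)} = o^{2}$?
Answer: $-6655$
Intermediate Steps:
$w{\left(k,q \right)} = k + q + q^{2}$ ($w{\left(k,q \right)} = \left(k + q^{2}\right) + q = k + q + q^{2}$)
$F = -217$
$F - 174 w{\left(7,-6 \right)} = -217 - 174 \left(7 - 6 + \left(-6\right)^{2}\right) = -217 - 174 \left(7 - 6 + 36\right) = -217 - 6438 = -6655$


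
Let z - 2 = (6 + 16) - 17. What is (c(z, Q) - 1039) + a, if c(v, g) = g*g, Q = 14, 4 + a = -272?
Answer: -1119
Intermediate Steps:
a = -276 (a = -4 - 272 = -276)
z = 7 (z = 2 + ((6 + 16) - 17) = 2 + (22 - 17) = 2 + 5 = 7)
c(v, g) = g²
(c(z, Q) - 1039) + a = (14² - 1039) - 276 = (196 - 1039) - 276 = -843 - 276 = -1119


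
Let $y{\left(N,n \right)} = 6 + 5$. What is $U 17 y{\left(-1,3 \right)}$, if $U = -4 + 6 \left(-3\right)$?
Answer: $-4114$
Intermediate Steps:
$y{\left(N,n \right)} = 11$
$U = -22$ ($U = -4 - 18 = -22$)
$U 17 y{\left(-1,3 \right)} = \left(-22\right) 17 \cdot 11 = \left(-374\right) 11 = -4114$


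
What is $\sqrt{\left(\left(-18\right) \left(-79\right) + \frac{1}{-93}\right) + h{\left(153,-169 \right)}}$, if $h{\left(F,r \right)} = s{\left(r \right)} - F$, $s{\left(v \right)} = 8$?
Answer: $\frac{2 \sqrt{2761170}}{93} \approx 35.735$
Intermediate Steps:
$h{\left(F,r \right)} = 8 - F$
$\sqrt{\left(\left(-18\right) \left(-79\right) + \frac{1}{-93}\right) + h{\left(153,-169 \right)}} = \sqrt{\left(\left(-18\right) \left(-79\right) + \frac{1}{-93}\right) + \left(8 - 153\right)} = \sqrt{\left(1422 - \frac{1}{93}\right) + \left(8 - 153\right)} = \sqrt{\frac{132245}{93} - 145} = \sqrt{\frac{118760}{93}} = \frac{2 \sqrt{2761170}}{93}$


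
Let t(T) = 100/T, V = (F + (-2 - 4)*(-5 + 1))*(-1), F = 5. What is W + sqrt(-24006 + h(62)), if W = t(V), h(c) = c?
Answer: -100/29 + 2*I*sqrt(5986) ≈ -3.4483 + 154.74*I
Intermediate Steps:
V = -29 (V = (5 + (-2 - 4)*(-5 + 1))*(-1) = (5 - 6*(-4))*(-1) = (5 + 24)*(-1) = 29*(-1) = -29)
W = -100/29 (W = 100/(-29) = 100*(-1/29) = -100/29 ≈ -3.4483)
W + sqrt(-24006 + h(62)) = -100/29 + sqrt(-24006 + 62) = -100/29 + sqrt(-23944) = -100/29 + 2*I*sqrt(5986)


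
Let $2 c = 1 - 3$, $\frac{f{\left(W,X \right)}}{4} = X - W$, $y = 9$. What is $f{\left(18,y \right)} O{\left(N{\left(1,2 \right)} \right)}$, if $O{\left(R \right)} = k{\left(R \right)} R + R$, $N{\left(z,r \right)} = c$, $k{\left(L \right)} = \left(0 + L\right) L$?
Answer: $72$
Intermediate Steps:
$f{\left(W,X \right)} = - 4 W + 4 X$ ($f{\left(W,X \right)} = 4 \left(X - W\right) = - 4 W + 4 X$)
$k{\left(L \right)} = L^{2}$ ($k{\left(L \right)} = L L = L^{2}$)
$c = -1$ ($c = \frac{1 - 3}{2} = \frac{1}{2} \left(-2\right) = -1$)
$N{\left(z,r \right)} = -1$
$O{\left(R \right)} = R + R^{3}$ ($O{\left(R \right)} = R^{2} R + R = R^{3} + R = R + R^{3}$)
$f{\left(18,y \right)} O{\left(N{\left(1,2 \right)} \right)} = \left(\left(-4\right) 18 + 4 \cdot 9\right) \left(-1 + \left(-1\right)^{3}\right) = \left(-72 + 36\right) \left(-1 - 1\right) = \left(-36\right) \left(-2\right) = 72$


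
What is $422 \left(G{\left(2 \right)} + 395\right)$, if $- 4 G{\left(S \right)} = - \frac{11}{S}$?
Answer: $\frac{669081}{4} \approx 1.6727 \cdot 10^{5}$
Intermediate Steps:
$G{\left(S \right)} = \frac{11}{4 S}$ ($G{\left(S \right)} = - \frac{\left(-11\right) \frac{1}{S}}{4} = \frac{11}{4 S}$)
$422 \left(G{\left(2 \right)} + 395\right) = 422 \left(\frac{11}{4 \cdot 2} + 395\right) = 422 \left(\frac{11}{4} \cdot \frac{1}{2} + 395\right) = 422 \left(\frac{11}{8} + 395\right) = 422 \cdot \frac{3171}{8} = \frac{669081}{4}$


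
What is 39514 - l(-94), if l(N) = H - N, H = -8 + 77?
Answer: 39351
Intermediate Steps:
H = 69
l(N) = 69 - N
39514 - l(-94) = 39514 - (69 - 1*(-94)) = 39514 - (69 + 94) = 39514 - 1*163 = 39514 - 163 = 39351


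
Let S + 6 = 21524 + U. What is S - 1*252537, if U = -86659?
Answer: -317678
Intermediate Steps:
S = -65141 (S = -6 + (21524 - 86659) = -6 - 65135 = -65141)
S - 1*252537 = -65141 - 1*252537 = -65141 - 252537 = -317678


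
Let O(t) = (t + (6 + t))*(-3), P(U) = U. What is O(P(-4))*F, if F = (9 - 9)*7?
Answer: 0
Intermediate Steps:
O(t) = -18 - 6*t (O(t) = (6 + 2*t)*(-3) = -18 - 6*t)
F = 0 (F = 0*7 = 0)
O(P(-4))*F = (-18 - 6*(-4))*0 = (-18 + 24)*0 = 6*0 = 0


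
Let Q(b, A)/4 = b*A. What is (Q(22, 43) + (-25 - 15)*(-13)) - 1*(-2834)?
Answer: 7138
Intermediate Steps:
Q(b, A) = 4*A*b (Q(b, A) = 4*(b*A) = 4*(A*b) = 4*A*b)
(Q(22, 43) + (-25 - 15)*(-13)) - 1*(-2834) = (4*43*22 + (-25 - 15)*(-13)) - 1*(-2834) = (3784 - 40*(-13)) + 2834 = (3784 + 520) + 2834 = 4304 + 2834 = 7138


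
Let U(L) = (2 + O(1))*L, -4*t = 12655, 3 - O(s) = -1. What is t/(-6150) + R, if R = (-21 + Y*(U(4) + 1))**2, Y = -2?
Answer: 24804251/4920 ≈ 5041.5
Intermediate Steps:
O(s) = 4 (O(s) = 3 - 1*(-1) = 3 + 1 = 4)
t = -12655/4 (t = -1/4*12655 = -12655/4 ≈ -3163.8)
U(L) = 6*L (U(L) = (2 + 4)*L = 6*L)
R = 5041 (R = (-21 - 2*(6*4 + 1))**2 = (-21 - 2*(24 + 1))**2 = (-21 - 2*25)**2 = (-21 - 50)**2 = (-71)**2 = 5041)
t/(-6150) + R = -12655/4/(-6150) + 5041 = -12655/4*(-1/6150) + 5041 = 2531/4920 + 5041 = 24804251/4920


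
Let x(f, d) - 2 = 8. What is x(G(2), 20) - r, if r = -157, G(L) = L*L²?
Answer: 167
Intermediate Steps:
G(L) = L³
x(f, d) = 10 (x(f, d) = 2 + 8 = 10)
x(G(2), 20) - r = 10 - 1*(-157) = 10 + 157 = 167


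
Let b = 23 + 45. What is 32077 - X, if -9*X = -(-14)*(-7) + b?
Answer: 96221/3 ≈ 32074.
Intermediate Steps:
b = 68
X = 10/3 (X = -(-(-14)*(-7) + 68)/9 = -(-14*7 + 68)/9 = -(-98 + 68)/9 = -⅑*(-30) = 10/3 ≈ 3.3333)
32077 - X = 32077 - 1*10/3 = 32077 - 10/3 = 96221/3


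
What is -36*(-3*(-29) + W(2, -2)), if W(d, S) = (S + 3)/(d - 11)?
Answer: -3128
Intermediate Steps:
W(d, S) = (3 + S)/(-11 + d)
-36*(-3*(-29) + W(2, -2)) = -36*(-3*(-29) + (3 - 2)/(-11 + 2)) = -36*(87 + 1/(-9)) = -36*(87 - 1/9*1) = -36*(87 - 1/9) = -36*782/9 = -3128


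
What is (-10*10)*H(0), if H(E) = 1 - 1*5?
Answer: 400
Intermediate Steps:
H(E) = -4 (H(E) = 1 - 5 = -4)
(-10*10)*H(0) = -10*10*(-4) = -100*(-4) = 400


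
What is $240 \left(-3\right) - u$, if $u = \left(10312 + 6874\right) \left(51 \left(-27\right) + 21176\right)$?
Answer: $-340266334$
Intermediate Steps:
$u = 340265614$ ($u = 17186 \left(-1377 + 21176\right) = 17186 \cdot 19799 = 340265614$)
$240 \left(-3\right) - u = 240 \left(-3\right) - 340265614 = -720 - 340265614 = -340266334$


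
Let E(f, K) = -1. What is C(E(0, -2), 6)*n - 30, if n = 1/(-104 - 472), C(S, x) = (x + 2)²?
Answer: -271/9 ≈ -30.111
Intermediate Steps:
C(S, x) = (2 + x)²
n = -1/576 (n = 1/(-576) = -1/576 ≈ -0.0017361)
C(E(0, -2), 6)*n - 30 = (2 + 6)²*(-1/576) - 30 = 8²*(-1/576) - 30 = 64*(-1/576) - 30 = -⅑ - 30 = -271/9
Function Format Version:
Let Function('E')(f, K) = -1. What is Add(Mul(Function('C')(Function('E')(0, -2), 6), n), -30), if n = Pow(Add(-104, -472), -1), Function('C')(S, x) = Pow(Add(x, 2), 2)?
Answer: Rational(-271, 9) ≈ -30.111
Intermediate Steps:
Function('C')(S, x) = Pow(Add(2, x), 2)
n = Rational(-1, 576) (n = Pow(-576, -1) = Rational(-1, 576) ≈ -0.0017361)
Add(Mul(Function('C')(Function('E')(0, -2), 6), n), -30) = Add(Mul(Pow(Add(2, 6), 2), Rational(-1, 576)), -30) = Add(Mul(Pow(8, 2), Rational(-1, 576)), -30) = Add(Mul(64, Rational(-1, 576)), -30) = Add(Rational(-1, 9), -30) = Rational(-271, 9)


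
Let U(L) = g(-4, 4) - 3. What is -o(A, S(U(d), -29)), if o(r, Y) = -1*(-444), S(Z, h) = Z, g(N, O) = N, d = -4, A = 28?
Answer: -444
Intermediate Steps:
U(L) = -7 (U(L) = -4 - 3 = -7)
o(r, Y) = 444
-o(A, S(U(d), -29)) = -1*444 = -444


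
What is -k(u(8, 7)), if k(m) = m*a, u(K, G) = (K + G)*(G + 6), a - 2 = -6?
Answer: 780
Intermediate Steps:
a = -4 (a = 2 - 6 = -4)
u(K, G) = (6 + G)*(G + K) (u(K, G) = (G + K)*(6 + G) = (6 + G)*(G + K))
k(m) = -4*m (k(m) = m*(-4) = -4*m)
-k(u(8, 7)) = -(-4)*(7² + 6*7 + 6*8 + 7*8) = -(-4)*(49 + 42 + 48 + 56) = -(-4)*195 = -1*(-780) = 780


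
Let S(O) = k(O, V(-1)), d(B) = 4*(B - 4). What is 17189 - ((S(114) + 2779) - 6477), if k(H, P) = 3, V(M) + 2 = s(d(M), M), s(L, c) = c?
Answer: 20884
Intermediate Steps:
d(B) = -16 + 4*B (d(B) = 4*(-4 + B) = -16 + 4*B)
V(M) = -2 + M
S(O) = 3
17189 - ((S(114) + 2779) - 6477) = 17189 - ((3 + 2779) - 6477) = 17189 - (2782 - 6477) = 17189 - 1*(-3695) = 17189 + 3695 = 20884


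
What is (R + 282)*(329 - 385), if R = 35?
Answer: -17752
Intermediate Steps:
(R + 282)*(329 - 385) = (35 + 282)*(329 - 385) = 317*(-56) = -17752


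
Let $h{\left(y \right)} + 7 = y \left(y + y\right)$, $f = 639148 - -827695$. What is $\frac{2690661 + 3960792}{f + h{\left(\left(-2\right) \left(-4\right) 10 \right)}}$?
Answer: $\frac{2217151}{493212} \approx 4.4953$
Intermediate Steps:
$f = 1466843$ ($f = 639148 + 827695 = 1466843$)
$h{\left(y \right)} = -7 + 2 y^{2}$ ($h{\left(y \right)} = -7 + y \left(y + y\right) = -7 + y 2 y = -7 + 2 y^{2}$)
$\frac{2690661 + 3960792}{f + h{\left(\left(-2\right) \left(-4\right) 10 \right)}} = \frac{2690661 + 3960792}{1466843 - \left(7 - 2 \left(\left(-2\right) \left(-4\right) 10\right)^{2}\right)} = \frac{6651453}{1466843 - \left(7 - 2 \left(8 \cdot 10\right)^{2}\right)} = \frac{6651453}{1466843 - \left(7 - 2 \cdot 80^{2}\right)} = \frac{6651453}{1466843 + \left(-7 + 2 \cdot 6400\right)} = \frac{6651453}{1466843 + \left(-7 + 12800\right)} = \frac{6651453}{1466843 + 12793} = \frac{6651453}{1479636} = 6651453 \cdot \frac{1}{1479636} = \frac{2217151}{493212}$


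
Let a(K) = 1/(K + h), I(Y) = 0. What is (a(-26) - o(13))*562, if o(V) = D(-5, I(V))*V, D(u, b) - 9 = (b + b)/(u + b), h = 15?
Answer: -723856/11 ≈ -65805.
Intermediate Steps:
D(u, b) = 9 + 2*b/(b + u) (D(u, b) = 9 + (b + b)/(u + b) = 9 + (2*b)/(b + u) = 9 + 2*b/(b + u))
o(V) = 9*V (o(V) = ((9*(-5) + 11*0)/(0 - 5))*V = ((-45 + 0)/(-5))*V = (-⅕*(-45))*V = 9*V)
a(K) = 1/(15 + K) (a(K) = 1/(K + 15) = 1/(15 + K))
(a(-26) - o(13))*562 = (1/(15 - 26) - 9*13)*562 = (1/(-11) - 1*117)*562 = (-1/11 - 117)*562 = -1288/11*562 = -723856/11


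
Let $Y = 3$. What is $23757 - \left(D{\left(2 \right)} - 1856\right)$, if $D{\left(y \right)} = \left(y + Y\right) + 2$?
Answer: $25606$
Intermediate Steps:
$D{\left(y \right)} = 5 + y$ ($D{\left(y \right)} = \left(y + 3\right) + 2 = \left(3 + y\right) + 2 = 5 + y$)
$23757 - \left(D{\left(2 \right)} - 1856\right) = 23757 - \left(\left(5 + 2\right) - 1856\right) = 23757 - \left(7 - 1856\right) = 23757 - -1849 = 23757 + 1849 = 25606$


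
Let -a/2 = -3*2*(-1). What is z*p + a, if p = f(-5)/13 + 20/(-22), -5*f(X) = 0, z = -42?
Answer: 288/11 ≈ 26.182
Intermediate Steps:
a = -12 (a = -2*(-3*2)*(-1) = -(-12)*(-1) = -2*6 = -12)
f(X) = 0 (f(X) = -1/5*0 = 0)
p = -10/11 (p = 0/13 + 20/(-22) = 0*(1/13) + 20*(-1/22) = 0 - 10/11 = -10/11 ≈ -0.90909)
z*p + a = -42*(-10/11) - 12 = 420/11 - 12 = 288/11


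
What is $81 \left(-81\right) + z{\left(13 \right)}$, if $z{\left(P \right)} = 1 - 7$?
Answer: $-6567$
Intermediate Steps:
$z{\left(P \right)} = -6$ ($z{\left(P \right)} = 1 - 7 = -6$)
$81 \left(-81\right) + z{\left(13 \right)} = 81 \left(-81\right) - 6 = -6561 - 6 = -6567$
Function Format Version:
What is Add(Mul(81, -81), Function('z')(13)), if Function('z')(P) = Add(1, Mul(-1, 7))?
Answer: -6567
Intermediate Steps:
Function('z')(P) = -6 (Function('z')(P) = Add(1, -7) = -6)
Add(Mul(81, -81), Function('z')(13)) = Add(Mul(81, -81), -6) = Add(-6561, -6) = -6567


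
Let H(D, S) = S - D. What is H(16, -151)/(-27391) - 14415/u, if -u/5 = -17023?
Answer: -76125412/466276993 ≈ -0.16326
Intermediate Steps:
u = 85115 (u = -5*(-17023) = 85115)
H(16, -151)/(-27391) - 14415/u = (-151 - 1*16)/(-27391) - 14415/85115 = (-151 - 16)*(-1/27391) - 14415*1/85115 = -167*(-1/27391) - 2883/17023 = 167/27391 - 2883/17023 = -76125412/466276993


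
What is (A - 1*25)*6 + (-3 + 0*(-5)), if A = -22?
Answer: -285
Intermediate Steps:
(A - 1*25)*6 + (-3 + 0*(-5)) = (-22 - 1*25)*6 + (-3 + 0*(-5)) = (-22 - 25)*6 + (-3 + 0) = -47*6 - 3 = -282 - 3 = -285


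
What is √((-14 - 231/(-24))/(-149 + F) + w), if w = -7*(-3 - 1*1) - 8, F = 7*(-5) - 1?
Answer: √438598/148 ≈ 4.4748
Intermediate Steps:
F = -36 (F = -35 - 1 = -36)
w = 20 (w = -7*(-3 - 1) - 8 = -7*(-4) - 8 = 28 - 8 = 20)
√((-14 - 231/(-24))/(-149 + F) + w) = √((-14 - 231/(-24))/(-149 - 36) + 20) = √((-14 - 231*(-1/24))/(-185) + 20) = √((-14 + 77/8)*(-1/185) + 20) = √(-35/8*(-1/185) + 20) = √(7/296 + 20) = √(5927/296) = √438598/148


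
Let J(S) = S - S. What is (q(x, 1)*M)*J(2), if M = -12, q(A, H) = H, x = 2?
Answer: 0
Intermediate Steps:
J(S) = 0
(q(x, 1)*M)*J(2) = (1*(-12))*0 = -12*0 = 0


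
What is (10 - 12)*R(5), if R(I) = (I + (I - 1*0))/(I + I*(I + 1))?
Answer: -4/7 ≈ -0.57143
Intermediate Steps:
R(I) = 2*I/(I + I*(1 + I)) (R(I) = (I + (I + 0))/(I + I*(1 + I)) = (I + I)/(I + I*(1 + I)) = (2*I)/(I + I*(1 + I)) = 2*I/(I + I*(1 + I)))
(10 - 12)*R(5) = (10 - 12)*(2/(2 + 5)) = -4/7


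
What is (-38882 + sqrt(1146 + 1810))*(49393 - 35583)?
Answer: -536960420 + 27620*sqrt(739) ≈ -5.3621e+8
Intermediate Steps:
(-38882 + sqrt(1146 + 1810))*(49393 - 35583) = (-38882 + sqrt(2956))*13810 = (-38882 + 2*sqrt(739))*13810 = -536960420 + 27620*sqrt(739)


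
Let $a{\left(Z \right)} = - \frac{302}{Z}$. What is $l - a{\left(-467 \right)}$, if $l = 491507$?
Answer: $\frac{229533467}{467} \approx 4.9151 \cdot 10^{5}$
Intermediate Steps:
$l - a{\left(-467 \right)} = 491507 - - \frac{302}{-467} = 491507 - \left(-302\right) \left(- \frac{1}{467}\right) = 491507 - \frac{302}{467} = \frac{229533467}{467}$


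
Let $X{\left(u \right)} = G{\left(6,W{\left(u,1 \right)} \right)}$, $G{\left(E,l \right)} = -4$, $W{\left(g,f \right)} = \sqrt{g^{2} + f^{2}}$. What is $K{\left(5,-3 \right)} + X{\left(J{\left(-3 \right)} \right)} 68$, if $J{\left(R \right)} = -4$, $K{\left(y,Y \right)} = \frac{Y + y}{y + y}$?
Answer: $- \frac{1359}{5} \approx -271.8$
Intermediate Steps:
$W{\left(g,f \right)} = \sqrt{f^{2} + g^{2}}$
$K{\left(y,Y \right)} = \frac{Y + y}{2 y}$
$X{\left(u \right)} = -4$
$K{\left(5,-3 \right)} + X{\left(J{\left(-3 \right)} \right)} 68 = \frac{-3 + 5}{2 \cdot 5} - 272 = \frac{1}{2} \cdot \frac{1}{5} \cdot 2 - 272 = \frac{1}{5} - 272 = - \frac{1359}{5}$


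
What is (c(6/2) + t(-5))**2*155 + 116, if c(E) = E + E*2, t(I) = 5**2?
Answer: 179296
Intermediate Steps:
t(I) = 25
c(E) = 3*E (c(E) = E + 2*E = 3*E)
(c(6/2) + t(-5))**2*155 + 116 = (3*(6/2) + 25)**2*155 + 116 = (3*(6*(1/2)) + 25)**2*155 + 116 = (3*3 + 25)**2*155 + 116 = (9 + 25)**2*155 + 116 = 34**2*155 + 116 = 1156*155 + 116 = 179180 + 116 = 179296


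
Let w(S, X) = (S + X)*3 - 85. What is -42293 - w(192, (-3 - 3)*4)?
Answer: -42712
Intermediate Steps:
w(S, X) = -85 + 3*S + 3*X (w(S, X) = (3*S + 3*X) - 85 = -85 + 3*S + 3*X)
-42293 - w(192, (-3 - 3)*4) = -42293 - (-85 + 3*192 + 3*((-3 - 3)*4)) = -42293 - (-85 + 576 + 3*(-6*4)) = -42293 - (-85 + 576 + 3*(-24)) = -42293 - (-85 + 576 - 72) = -42293 - 1*419 = -42293 - 419 = -42712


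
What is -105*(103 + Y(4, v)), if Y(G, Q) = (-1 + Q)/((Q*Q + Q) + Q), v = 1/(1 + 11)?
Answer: -51303/5 ≈ -10261.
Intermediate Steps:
v = 1/12 ≈ 0.083333
Y(G, Q) = (-1 + Q)/(Q² + 2*Q) (Y(G, Q) = (-1 + Q)/((Q² + Q) + Q) = (-1 + Q)/((Q + Q²) + Q) = (-1 + Q)/(Q² + 2*Q))
-105*(103 + Y(4, v)) = -105*(103 + (-1 + 1/12)/((1/12)*(2 + 1/12))) = -105*(103 + 12*(-11/12)/(25/12)) = -105*(103 + 12*(12/25)*(-11/12)) = -105*(103 - 132/25) = -105*2443/25 = -51303/5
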